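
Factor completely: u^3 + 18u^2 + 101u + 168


Try integer roots (divisors of 168). u=-3: p(-3)=0.
Divide out (u + 3): quotient is u^2 + 15u + 56.
Factor the quadratic: (u + 7)(u + 8)
Result: (u + 3)(u + 7)(u + 8)


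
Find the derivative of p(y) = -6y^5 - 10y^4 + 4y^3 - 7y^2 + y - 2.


Apply the power rule term by term:
  d/dy(-6y^5) = -30y^4
  d/dy(-10y^4) = -40y^3
  d/dy(4y^3) = 12y^2
  d/dy(-7y^2) = -14y
  d/dy(y) = 1
  d/dy(-2) = 0
p'(y) = -30y^4 - 40y^3 + 12y^2 - 14y + 1


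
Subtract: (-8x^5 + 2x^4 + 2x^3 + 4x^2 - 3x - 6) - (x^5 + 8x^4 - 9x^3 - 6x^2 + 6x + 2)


Distribute the minus sign:
  (-8x^5 + 2x^4 + 2x^3 + 4x^2 - 3x - 6)
- (x^5 + 8x^4 - 9x^3 - 6x^2 + 6x + 2)
Negate second polynomial: -x^5 - 8x^4 + 9x^3 + 6x^2 - 6x - 2
Add: -9x^5 - 6x^4 + 11x^3 + 10x^2 - 9x - 8


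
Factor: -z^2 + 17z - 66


Roots satisfy r1 + r2 = -b/a = 17 and r1*r2 = c/a = 66.
So r1 = 6, r2 = 11.
-z^2 + 17z - 66 = -(z - r1)(z - r2) = -(z - 6)(z - 11)


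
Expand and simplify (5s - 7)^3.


Expand (5s - 7)^3 by repeated multiplication:
  (5s - 7)^2 = 25s^2 - 70s + 49
= 125s^3 - 525s^2 + 735s - 343


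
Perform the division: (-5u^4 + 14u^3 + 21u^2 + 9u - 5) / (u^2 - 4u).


(-5u^4 + 14u^3 + 21u^2 + 9u - 5) / (u^2 - 4u)
Step 1: -5u^2 * (u^2 - 4u) = -5u^4 + 20u^3; subtract.
Step 2: -6u * (u^2 - 4u) = -6u^3 + 24u^2; subtract.
Step 3: -3 * (u^2 - 4u) = -3u^2 + 12u; subtract.
Quotient: -5u^2 - 6u - 3, Remainder: -3u - 5


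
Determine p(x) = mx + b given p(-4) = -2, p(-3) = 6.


p(x) = mx + b. Using p(-4)=-2, p(-3)=6:
m = (-2 - 6)/(-4 + 3) = -8/-1 = 8
b = -2 - m*(-4) = -2 + 32 = 30
p(x) = 8x + 30


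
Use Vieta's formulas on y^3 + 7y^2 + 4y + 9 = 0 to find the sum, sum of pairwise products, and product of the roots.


Monic cubic y^3+by^2+cy+d=0: sum=-b, pairwise sum=c, product=-d.
b=7, c=4, d=9
r1+r2+r3 = -7
r1r2+r1r3+r2r3 = 4
r1r2r3 = -9


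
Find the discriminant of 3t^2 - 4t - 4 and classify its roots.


D = b^2 - 4ac = (-4)^2 - 4(3)(-4) = 16 + 48 = 64
Since D > 0: two distinct rational roots


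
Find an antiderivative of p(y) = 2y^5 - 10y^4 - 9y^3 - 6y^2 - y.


Reverse power rule on each term:
  ∫ 2y^5 dy = (1/3)y^6
  ∫ -10y^4 dy = -2y^5
  ∫ -9y^3 dy = -(9/4)y^4
  ∫ -6y^2 dy = -2y^3
  ∫ -y dy = -(1/2)y^2
F(y) = (1/3)y^6 - 2y^5 - (9/4)y^4 - 2y^3 - (1/2)y^2 + C


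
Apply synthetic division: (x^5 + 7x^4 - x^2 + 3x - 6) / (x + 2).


Synthetic division with c = -2. Coefficients: 1, 7, 0, -1, 3, -6
Bring down 1.
  1 * -2 = -2; -2 + 7 = 5
  5 * -2 = -10; -10 + 0 = -10
  -10 * -2 = 20; 20 - 1 = 19
  19 * -2 = -38; -38 + 3 = -35
  -35 * -2 = 70; 70 - 6 = 64
Quotient: x^4 + 5x^3 - 10x^2 + 19x - 35, Remainder: 64


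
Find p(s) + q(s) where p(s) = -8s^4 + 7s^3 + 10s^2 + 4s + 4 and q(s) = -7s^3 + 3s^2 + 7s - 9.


Align terms by degree and add:
  -8s^4 + 7s^3 + 10s^2 + 4s + 4
  -7s^3 + 3s^2 + 7s - 9
= -8s^4 + 13s^2 + 11s - 5


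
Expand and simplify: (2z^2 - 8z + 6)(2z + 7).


Distribute each term of the first polynomial:
  (2z^2)(2z + 7) = 4z^3 + 14z^2
  (-8z)(2z + 7) = -16z^2 - 56z
  (6)(2z + 7) = 12z + 42
Sum: 4z^3 - 2z^2 - 44z + 42


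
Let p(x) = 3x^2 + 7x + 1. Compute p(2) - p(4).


p(2) = 27
p(4) = 77
p(2) - p(4) = 27 - 77 = -50


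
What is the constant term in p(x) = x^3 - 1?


Read off the constant term: -1


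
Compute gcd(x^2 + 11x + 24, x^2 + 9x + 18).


Factor each:
  x^2 + 11x + 24 = (x + 3)(x + 8)
  x^2 + 9x + 18 = (x + 3)(x + 6)
Common monic factor: x + 3


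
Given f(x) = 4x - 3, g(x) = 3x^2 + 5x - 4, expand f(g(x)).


Substitute g(x) into f:
f(g(x)) = 4*(3x^2 + 5x - 4) + (-3)
Expand and combine: 12x^2 + 20x - 19


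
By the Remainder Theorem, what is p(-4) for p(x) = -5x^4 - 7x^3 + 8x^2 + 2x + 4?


By the Remainder Theorem, the remainder equals p(-4):
  -5*(-4)^4 = -1280
  -7*(-4)^3 = 448
  8*(-4)^2 = 128
  2*(-4)^1 = -8
  constant: 4
Sum: -1280 + 448 + 128 - 8 + 4 = -708


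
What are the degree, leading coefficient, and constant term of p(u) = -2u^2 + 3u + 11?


Highest power of u is 2, with coefficient -2. Constant term is 11.
Degree = 2, leading coefficient = -2, constant term = 11


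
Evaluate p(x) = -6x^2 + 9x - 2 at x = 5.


Using direct substitution:
  -6 * (5)^2 = -150
  9 * (5)^1 = 45
  constant: -2
Sum = -150 + 45 - 2 = -107


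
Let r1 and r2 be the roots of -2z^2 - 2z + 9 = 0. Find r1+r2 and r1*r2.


For az^2+bz+c=0: sum = -b/a, product = c/a.
a=-2, b=-2, c=9
Sum = -(-2)/-2 = -1
Product = (9)/-2 = -9/2


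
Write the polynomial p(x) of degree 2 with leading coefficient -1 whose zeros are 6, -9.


p(x) = -(x - 6)(x + 9)
Expand: -x^2 - 3x + 54


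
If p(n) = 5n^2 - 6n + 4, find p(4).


Using direct substitution:
  5 * (4)^2 = 80
  -6 * (4)^1 = -24
  constant: 4
Sum = 80 - 24 + 4 = 60


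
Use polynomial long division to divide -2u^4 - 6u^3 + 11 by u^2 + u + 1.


(-2u^4 - 6u^3 + 11) / (u^2 + u + 1)
Step 1: -2u^2 * (u^2 + u + 1) = -2u^4 - 2u^3 - 2u^2; subtract.
Step 2: -4u * (u^2 + u + 1) = -4u^3 - 4u^2 - 4u; subtract.
Step 3: 6 * (u^2 + u + 1) = 6u^2 + 6u + 6; subtract.
Quotient: -2u^2 - 4u + 6, Remainder: -2u + 5


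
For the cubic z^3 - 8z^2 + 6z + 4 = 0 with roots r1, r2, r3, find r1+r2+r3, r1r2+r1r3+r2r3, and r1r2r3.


Monic cubic z^3+bz^2+cz+d=0: sum=-b, pairwise sum=c, product=-d.
b=-8, c=6, d=4
r1+r2+r3 = 8
r1r2+r1r3+r2r3 = 6
r1r2r3 = -4


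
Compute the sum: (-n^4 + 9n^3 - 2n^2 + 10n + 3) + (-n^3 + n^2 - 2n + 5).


Align terms by degree and add:
  -n^4 + 9n^3 - 2n^2 + 10n + 3
  -n^3 + n^2 - 2n + 5
= -n^4 + 8n^3 - n^2 + 8n + 8


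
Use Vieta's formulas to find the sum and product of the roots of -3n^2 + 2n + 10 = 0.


For an^2+bn+c=0: sum = -b/a, product = c/a.
a=-3, b=2, c=10
Sum = -(2)/-3 = 2/3
Product = (10)/-3 = -10/3


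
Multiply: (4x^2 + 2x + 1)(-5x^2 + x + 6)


Distribute each term of the first polynomial:
  (4x^2)(-5x^2 + x + 6) = -20x^4 + 4x^3 + 24x^2
  (2x)(-5x^2 + x + 6) = -10x^3 + 2x^2 + 12x
  (1)(-5x^2 + x + 6) = -5x^2 + x + 6
Sum: -20x^4 - 6x^3 + 21x^2 + 13x + 6


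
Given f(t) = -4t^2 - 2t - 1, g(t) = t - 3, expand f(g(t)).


Substitute g(t) into f:
f(g(t)) = -4*(t - 3)^2 + (-2)*(t - 3) + (-1)
(t - 3)^2 = t^2 - 6t + 9
Expand and combine: -4t^2 + 22t - 31


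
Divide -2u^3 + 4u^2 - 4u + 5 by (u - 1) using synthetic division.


Synthetic division with c = 1. Coefficients: -2, 4, -4, 5
Bring down -2.
  -2 * 1 = -2; -2 + 4 = 2
  2 * 1 = 2; 2 - 4 = -2
  -2 * 1 = -2; -2 + 5 = 3
Quotient: -2u^2 + 2u - 2, Remainder: 3


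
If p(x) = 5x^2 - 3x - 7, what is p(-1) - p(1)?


p(-1) = 1
p(1) = -5
p(-1) - p(1) = 1 + 5 = 6


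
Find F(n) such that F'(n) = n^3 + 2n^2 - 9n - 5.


Reverse power rule on each term:
  ∫ n^3 dn = (1/4)n^4
  ∫ 2n^2 dn = (2/3)n^3
  ∫ -9n dn = -(9/2)n^2
  ∫ -5 dn = -5n
F(n) = (1/4)n^4 + (2/3)n^3 - (9/2)n^2 - 5n + C


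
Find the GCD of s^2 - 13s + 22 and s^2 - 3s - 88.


Factor each:
  s^2 - 13s + 22 = (s - 11)(s - 2)
  s^2 - 3s - 88 = (s - 11)(s + 8)
Common monic factor: s - 11


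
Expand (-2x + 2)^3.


Expand (-2x + 2)^3 by repeated multiplication:
  (-2x + 2)^2 = 4x^2 - 8x + 4
= -8x^3 + 24x^2 - 24x + 8


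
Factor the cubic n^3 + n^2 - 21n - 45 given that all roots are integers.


Try integer roots (divisors of -45). n=-3: p(-3)=0.
Divide out (n + 3): quotient is n^2 - 2n - 15.
Factor the quadratic: (n + 3)(n - 5)
Result: (n + 3)(n + 3)(n - 5)


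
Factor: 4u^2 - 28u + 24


Roots satisfy r1 + r2 = -b/a = 7 and r1*r2 = c/a = 6.
So r1 = 1, r2 = 6.
4u^2 - 28u + 24 = 4(u - r1)(u - r2) = 4(u - 1)(u - 6)


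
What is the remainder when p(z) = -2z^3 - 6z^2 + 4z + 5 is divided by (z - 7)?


By the Remainder Theorem, the remainder equals p(7):
  -2*(7)^3 = -686
  -6*(7)^2 = -294
  4*(7)^1 = 28
  constant: 5
Sum: -686 - 294 + 28 + 5 = -947


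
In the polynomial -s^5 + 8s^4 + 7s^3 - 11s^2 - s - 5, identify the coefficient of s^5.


Read off the coefficient of s^5: -1


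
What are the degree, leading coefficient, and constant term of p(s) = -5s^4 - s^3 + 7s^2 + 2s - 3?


Highest power of s is 4, with coefficient -5. Constant term is -3.
Degree = 4, leading coefficient = -5, constant term = -3


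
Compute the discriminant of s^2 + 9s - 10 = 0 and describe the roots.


D = b^2 - 4ac = (9)^2 - 4(1)(-10) = 81 + 40 = 121
Since D > 0: two distinct rational roots


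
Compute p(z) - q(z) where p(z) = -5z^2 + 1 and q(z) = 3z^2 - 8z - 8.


Distribute the minus sign:
  (-5z^2 + 1)
- (3z^2 - 8z - 8)
Negate second polynomial: -3z^2 + 8z + 8
Add: -8z^2 + 8z + 9


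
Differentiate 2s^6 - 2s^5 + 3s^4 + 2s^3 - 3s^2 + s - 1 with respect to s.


Apply the power rule term by term:
  d/ds(2s^6) = 12s^5
  d/ds(-2s^5) = -10s^4
  d/ds(3s^4) = 12s^3
  d/ds(2s^3) = 6s^2
  d/ds(-3s^2) = -6s
  d/ds(s) = 1
  d/ds(-1) = 0
p'(s) = 12s^5 - 10s^4 + 12s^3 + 6s^2 - 6s + 1


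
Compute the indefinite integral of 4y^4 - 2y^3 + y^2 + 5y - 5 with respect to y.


Reverse power rule on each term:
  ∫ 4y^4 dy = (4/5)y^5
  ∫ -2y^3 dy = -(1/2)y^4
  ∫ y^2 dy = (1/3)y^3
  ∫ 5y dy = (5/2)y^2
  ∫ -5 dy = -5y
F(y) = (4/5)y^5 - (1/2)y^4 + (1/3)y^3 + (5/2)y^2 - 5y + C


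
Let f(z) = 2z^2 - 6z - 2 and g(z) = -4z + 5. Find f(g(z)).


Substitute g(z) into f:
f(g(z)) = 2*(-4z + 5)^2 + (-6)*(-4z + 5) + (-2)
(-4z + 5)^2 = 16z^2 - 40z + 25
Expand and combine: 32z^2 - 56z + 18


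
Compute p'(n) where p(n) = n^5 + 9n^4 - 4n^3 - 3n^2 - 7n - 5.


Apply the power rule term by term:
  d/dn(n^5) = 5n^4
  d/dn(9n^4) = 36n^3
  d/dn(-4n^3) = -12n^2
  d/dn(-3n^2) = -6n
  d/dn(-7n) = -7
  d/dn(-5) = 0
p'(n) = 5n^4 + 36n^3 - 12n^2 - 6n - 7


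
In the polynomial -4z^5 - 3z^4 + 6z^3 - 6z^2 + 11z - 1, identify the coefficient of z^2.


Read off the coefficient of z^2: -6


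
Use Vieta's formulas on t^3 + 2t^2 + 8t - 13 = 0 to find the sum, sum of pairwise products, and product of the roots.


Monic cubic t^3+bt^2+ct+d=0: sum=-b, pairwise sum=c, product=-d.
b=2, c=8, d=-13
r1+r2+r3 = -2
r1r2+r1r3+r2r3 = 8
r1r2r3 = 13


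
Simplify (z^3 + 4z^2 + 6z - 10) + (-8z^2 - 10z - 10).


Align terms by degree and add:
  z^3 + 4z^2 + 6z - 10
  -8z^2 - 10z - 10
= z^3 - 4z^2 - 4z - 20


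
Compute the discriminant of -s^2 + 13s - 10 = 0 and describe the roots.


D = b^2 - 4ac = (13)^2 - 4(-1)(-10) = 169 - 40 = 129
Since D > 0: two distinct irrational roots


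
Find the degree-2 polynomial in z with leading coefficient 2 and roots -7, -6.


p(z) = 2(z + 7)(z + 6)
Expand: 2z^2 + 26z + 84


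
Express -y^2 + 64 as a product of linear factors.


Roots satisfy r1 + r2 = -b/a = 0 and r1*r2 = c/a = -64.
So r1 = -8, r2 = 8.
-y^2 + 64 = -(y - r1)(y - r2) = -(y + 8)(y - 8)


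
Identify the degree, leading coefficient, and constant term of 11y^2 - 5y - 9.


Highest power of y is 2, with coefficient 11. Constant term is -9.
Degree = 2, leading coefficient = 11, constant term = -9


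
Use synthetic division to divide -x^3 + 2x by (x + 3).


Synthetic division with c = -3. Coefficients: -1, 0, 2, 0
Bring down -1.
  -1 * -3 = 3; 3 + 0 = 3
  3 * -3 = -9; -9 + 2 = -7
  -7 * -3 = 21; 21 + 0 = 21
Quotient: -x^2 + 3x - 7, Remainder: 21


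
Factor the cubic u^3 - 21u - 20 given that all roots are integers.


Try integer roots (divisors of -20). u=5: p(5)=0.
Divide out (u - 5): quotient is u^2 + 5u + 4.
Factor the quadratic: (u + 1)(u + 4)
Result: (u - 5)(u + 1)(u + 4)


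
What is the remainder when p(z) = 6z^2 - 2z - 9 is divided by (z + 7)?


By the Remainder Theorem, the remainder equals p(-7):
  6*(-7)^2 = 294
  -2*(-7)^1 = 14
  constant: -9
Sum: 294 + 14 - 9 = 299


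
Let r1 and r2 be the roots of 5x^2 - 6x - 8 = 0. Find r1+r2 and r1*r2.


For ax^2+bx+c=0: sum = -b/a, product = c/a.
a=5, b=-6, c=-8
Sum = -(-6)/5 = 6/5
Product = (-8)/5 = -8/5


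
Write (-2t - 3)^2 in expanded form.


Expand (-2t - 3)^2 by repeated multiplication:
= 4t^2 + 12t + 9


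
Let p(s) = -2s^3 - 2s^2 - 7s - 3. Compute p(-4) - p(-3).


p(-4) = 121
p(-3) = 54
p(-4) - p(-3) = 121 - 54 = 67


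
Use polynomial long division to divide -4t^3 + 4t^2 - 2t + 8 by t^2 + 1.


(-4t^3 + 4t^2 - 2t + 8) / (t^2 + 1)
Step 1: -4t * (t^2 + 1) = -4t^3 - 4t; subtract.
Step 2: 4 * (t^2 + 1) = 4t^2 + 4; subtract.
Quotient: -4t + 4, Remainder: 2t + 4


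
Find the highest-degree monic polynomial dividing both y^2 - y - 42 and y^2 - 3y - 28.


Factor each:
  y^2 - y - 42 = (y - 7)(y + 6)
  y^2 - 3y - 28 = (y - 7)(y + 4)
Common monic factor: y - 7


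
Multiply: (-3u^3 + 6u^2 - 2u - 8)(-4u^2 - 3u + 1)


Distribute each term of the first polynomial:
  (-3u^3)(-4u^2 - 3u + 1) = 12u^5 + 9u^4 - 3u^3
  (6u^2)(-4u^2 - 3u + 1) = -24u^4 - 18u^3 + 6u^2
  (-2u)(-4u^2 - 3u + 1) = 8u^3 + 6u^2 - 2u
  (-8)(-4u^2 - 3u + 1) = 32u^2 + 24u - 8
Sum: 12u^5 - 15u^4 - 13u^3 + 44u^2 + 22u - 8


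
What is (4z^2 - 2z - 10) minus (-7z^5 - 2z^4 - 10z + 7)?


Distribute the minus sign:
  (4z^2 - 2z - 10)
- (-7z^5 - 2z^4 - 10z + 7)
Negate second polynomial: 7z^5 + 2z^4 + 10z - 7
Add: 7z^5 + 2z^4 + 4z^2 + 8z - 17


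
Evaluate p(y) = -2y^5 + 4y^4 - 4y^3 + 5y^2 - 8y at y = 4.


Using direct substitution:
  -2 * (4)^5 = -2048
  4 * (4)^4 = 1024
  -4 * (4)^3 = -256
  5 * (4)^2 = 80
  -8 * (4)^1 = -32
  constant: 0
Sum = -2048 + 1024 - 256 + 80 - 32 + 0 = -1232


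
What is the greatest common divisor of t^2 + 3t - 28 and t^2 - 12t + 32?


Factor each:
  t^2 + 3t - 28 = (t - 4)(t + 7)
  t^2 - 12t + 32 = (t - 4)(t - 8)
Common monic factor: t - 4


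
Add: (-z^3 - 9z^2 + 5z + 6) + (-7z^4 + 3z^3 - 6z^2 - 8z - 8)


Align terms by degree and add:
  -z^3 - 9z^2 + 5z + 6
  -7z^4 + 3z^3 - 6z^2 - 8z - 8
= -7z^4 + 2z^3 - 15z^2 - 3z - 2


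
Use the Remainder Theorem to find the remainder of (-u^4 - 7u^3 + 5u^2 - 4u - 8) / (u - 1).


By the Remainder Theorem, the remainder equals p(1):
  -1*(1)^4 = -1
  -7*(1)^3 = -7
  5*(1)^2 = 5
  -4*(1)^1 = -4
  constant: -8
Sum: -1 - 7 + 5 - 4 - 8 = -15


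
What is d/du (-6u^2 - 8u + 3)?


Apply the power rule term by term:
  d/du(-6u^2) = -12u
  d/du(-8u) = -8
  d/du(3) = 0
p'(u) = -12u - 8


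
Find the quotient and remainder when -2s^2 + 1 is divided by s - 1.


(-2s^2 + 1) / (s - 1)
Step 1: -2s * (s - 1) = -2s^2 + 2s; subtract.
Step 2: -2 * (s - 1) = -2s + 2; subtract.
Quotient: -2s - 2, Remainder: -1


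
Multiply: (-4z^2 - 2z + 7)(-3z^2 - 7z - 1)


Distribute each term of the first polynomial:
  (-4z^2)(-3z^2 - 7z - 1) = 12z^4 + 28z^3 + 4z^2
  (-2z)(-3z^2 - 7z - 1) = 6z^3 + 14z^2 + 2z
  (7)(-3z^2 - 7z - 1) = -21z^2 - 49z - 7
Sum: 12z^4 + 34z^3 - 3z^2 - 47z - 7


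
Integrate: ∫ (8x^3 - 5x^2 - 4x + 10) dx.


Reverse power rule on each term:
  ∫ 8x^3 dx = 2x^4
  ∫ -5x^2 dx = -(5/3)x^3
  ∫ -4x dx = -2x^2
  ∫ 10 dx = 10x
F(x) = 2x^4 - (5/3)x^3 - 2x^2 + 10x + C


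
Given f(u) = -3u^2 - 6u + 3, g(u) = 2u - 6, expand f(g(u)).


Substitute g(u) into f:
f(g(u)) = -3*(2u - 6)^2 + (-6)*(2u - 6) + 3
(2u - 6)^2 = 4u^2 - 24u + 36
Expand and combine: -12u^2 + 60u - 69


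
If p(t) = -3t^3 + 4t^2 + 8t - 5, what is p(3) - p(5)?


p(3) = -26
p(5) = -240
p(3) - p(5) = -26 + 240 = 214


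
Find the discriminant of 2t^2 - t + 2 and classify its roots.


D = b^2 - 4ac = (-1)^2 - 4(2)(2) = 1 - 16 = -15
Since D < 0: two complex conjugate roots (no real roots)


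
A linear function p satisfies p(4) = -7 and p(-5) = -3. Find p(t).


p(t) = mt + b. Using p(4)=-7, p(-5)=-3:
m = (-7 + 3)/(4 + 5) = -4/9 = -4/9
b = -7 - m*(4) = -7 + 16/9 = -47/9
p(t) = -(4/9)t - (47/9)


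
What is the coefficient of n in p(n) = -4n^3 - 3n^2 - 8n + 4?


Read off the coefficient of n: -8


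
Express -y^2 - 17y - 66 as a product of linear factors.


Roots satisfy r1 + r2 = -b/a = -17 and r1*r2 = c/a = 66.
So r1 = -6, r2 = -11.
-y^2 - 17y - 66 = -(y - r1)(y - r2) = -(y + 6)(y + 11)


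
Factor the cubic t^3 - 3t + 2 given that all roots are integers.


Try integer roots (divisors of 2). t=1: p(1)=0.
Divide out (t - 1): quotient is t^2 + t - 2.
Factor the quadratic: (t + 2)(t - 1)
Result: (t - 1)(t + 2)(t - 1)


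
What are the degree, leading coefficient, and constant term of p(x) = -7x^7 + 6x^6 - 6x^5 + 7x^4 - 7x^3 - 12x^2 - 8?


Highest power of x is 7, with coefficient -7. Constant term is -8.
Degree = 7, leading coefficient = -7, constant term = -8


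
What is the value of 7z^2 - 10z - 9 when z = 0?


Using direct substitution:
  7 * (0)^2 = 0
  -10 * (0)^1 = 0
  constant: -9
Sum = 0 + 0 - 9 = -9


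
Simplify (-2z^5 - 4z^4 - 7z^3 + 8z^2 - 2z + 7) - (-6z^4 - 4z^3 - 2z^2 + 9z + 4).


Distribute the minus sign:
  (-2z^5 - 4z^4 - 7z^3 + 8z^2 - 2z + 7)
- (-6z^4 - 4z^3 - 2z^2 + 9z + 4)
Negate second polynomial: 6z^4 + 4z^3 + 2z^2 - 9z - 4
Add: -2z^5 + 2z^4 - 3z^3 + 10z^2 - 11z + 3


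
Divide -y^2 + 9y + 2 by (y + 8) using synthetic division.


Synthetic division with c = -8. Coefficients: -1, 9, 2
Bring down -1.
  -1 * -8 = 8; 8 + 9 = 17
  17 * -8 = -136; -136 + 2 = -134
Quotient: -y + 17, Remainder: -134


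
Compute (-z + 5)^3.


Expand (-z + 5)^3 by repeated multiplication:
  (-z + 5)^2 = z^2 - 10z + 25
= -z^3 + 15z^2 - 75z + 125


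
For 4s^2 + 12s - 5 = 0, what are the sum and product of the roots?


For as^2+bs+c=0: sum = -b/a, product = c/a.
a=4, b=12, c=-5
Sum = -(12)/4 = -3
Product = (-5)/4 = -5/4


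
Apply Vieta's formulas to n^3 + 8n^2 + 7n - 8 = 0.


Monic cubic n^3+bn^2+cn+d=0: sum=-b, pairwise sum=c, product=-d.
b=8, c=7, d=-8
r1+r2+r3 = -8
r1r2+r1r3+r2r3 = 7
r1r2r3 = 8


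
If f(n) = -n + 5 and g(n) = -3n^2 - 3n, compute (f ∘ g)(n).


Substitute g(n) into f:
f(g(n)) = -1*(-3n^2 - 3n) + 5
Expand and combine: 3n^2 + 3n + 5


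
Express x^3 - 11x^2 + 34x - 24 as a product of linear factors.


Try integer roots (divisors of -24). x=4: p(4)=0.
Divide out (x - 4): quotient is x^2 - 7x + 6.
Factor the quadratic: (x - 6)(x - 1)
Result: (x - 4)(x - 6)(x - 1)


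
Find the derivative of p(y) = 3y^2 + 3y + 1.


Apply the power rule term by term:
  d/dy(3y^2) = 6y
  d/dy(3y) = 3
  d/dy(1) = 0
p'(y) = 6y + 3


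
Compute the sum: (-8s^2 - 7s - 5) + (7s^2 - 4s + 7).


Align terms by degree and add:
  -8s^2 - 7s - 5
+ 7s^2 - 4s + 7
= -s^2 - 11s + 2


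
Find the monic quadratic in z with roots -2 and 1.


p(z) = (z + 2)(z - 1)
Expand: z^2 + z - 2


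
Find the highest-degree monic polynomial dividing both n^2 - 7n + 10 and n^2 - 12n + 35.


Factor each:
  n^2 - 7n + 10 = (n - 5)(n - 2)
  n^2 - 12n + 35 = (n - 5)(n - 7)
Common monic factor: n - 5


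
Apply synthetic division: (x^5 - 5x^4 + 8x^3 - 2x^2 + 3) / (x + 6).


Synthetic division with c = -6. Coefficients: 1, -5, 8, -2, 0, 3
Bring down 1.
  1 * -6 = -6; -6 - 5 = -11
  -11 * -6 = 66; 66 + 8 = 74
  74 * -6 = -444; -444 - 2 = -446
  -446 * -6 = 2676; 2676 + 0 = 2676
  2676 * -6 = -16056; -16056 + 3 = -16053
Quotient: x^4 - 11x^3 + 74x^2 - 446x + 2676, Remainder: -16053


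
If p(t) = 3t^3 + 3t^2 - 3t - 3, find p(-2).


Using direct substitution:
  3 * (-2)^3 = -24
  3 * (-2)^2 = 12
  -3 * (-2)^1 = 6
  constant: -3
Sum = -24 + 12 + 6 - 3 = -9


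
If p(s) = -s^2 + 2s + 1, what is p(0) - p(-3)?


p(0) = 1
p(-3) = -14
p(0) - p(-3) = 1 + 14 = 15


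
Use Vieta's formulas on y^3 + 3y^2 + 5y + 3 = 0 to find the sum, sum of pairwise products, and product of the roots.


Monic cubic y^3+by^2+cy+d=0: sum=-b, pairwise sum=c, product=-d.
b=3, c=5, d=3
r1+r2+r3 = -3
r1r2+r1r3+r2r3 = 5
r1r2r3 = -3


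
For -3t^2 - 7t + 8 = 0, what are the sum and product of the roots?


For at^2+bt+c=0: sum = -b/a, product = c/a.
a=-3, b=-7, c=8
Sum = -(-7)/-3 = -7/3
Product = (8)/-3 = -8/3


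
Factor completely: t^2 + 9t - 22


Roots satisfy r1 + r2 = -b/a = -9 and r1*r2 = c/a = -22.
So r1 = -11, r2 = 2.
t^2 + 9t - 22 = (t - r1)(t - r2) = (t + 11)(t - 2)


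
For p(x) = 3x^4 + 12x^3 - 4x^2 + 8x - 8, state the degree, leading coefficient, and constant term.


Highest power of x is 4, with coefficient 3. Constant term is -8.
Degree = 4, leading coefficient = 3, constant term = -8


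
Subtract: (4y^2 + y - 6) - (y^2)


Distribute the minus sign:
  (4y^2 + y - 6)
- (y^2)
Negate second polynomial: -y^2
Add: 3y^2 + y - 6


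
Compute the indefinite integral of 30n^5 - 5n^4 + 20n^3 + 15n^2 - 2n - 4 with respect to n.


Reverse power rule on each term:
  ∫ 30n^5 dn = 5n^6
  ∫ -5n^4 dn = -n^5
  ∫ 20n^3 dn = 5n^4
  ∫ 15n^2 dn = 5n^3
  ∫ -2n dn = -n^2
  ∫ -4 dn = -4n
F(n) = 5n^6 - n^5 + 5n^4 + 5n^3 - n^2 - 4n + C


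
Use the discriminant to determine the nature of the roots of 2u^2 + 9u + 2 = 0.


D = b^2 - 4ac = (9)^2 - 4(2)(2) = 81 - 16 = 65
Since D > 0: two distinct irrational roots


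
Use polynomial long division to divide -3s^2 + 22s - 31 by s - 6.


(-3s^2 + 22s - 31) / (s - 6)
Step 1: -3s * (s - 6) = -3s^2 + 18s; subtract.
Step 2: 4 * (s - 6) = 4s - 24; subtract.
Quotient: -3s + 4, Remainder: -7


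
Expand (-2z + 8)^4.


Expand (-2z + 8)^4 by repeated multiplication:
  (-2z + 8)^2 = 4z^2 - 32z + 64
  (-2z + 8)^3 = -8z^3 + 96z^2 - 384z + 512
= 16z^4 - 256z^3 + 1536z^2 - 4096z + 4096


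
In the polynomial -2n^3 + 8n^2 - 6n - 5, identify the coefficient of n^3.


Read off the coefficient of n^3: -2


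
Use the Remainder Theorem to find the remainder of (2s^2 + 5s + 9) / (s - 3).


By the Remainder Theorem, the remainder equals p(3):
  2*(3)^2 = 18
  5*(3)^1 = 15
  constant: 9
Sum: 18 + 15 + 9 = 42


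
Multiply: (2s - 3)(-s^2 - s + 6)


Distribute each term of the first polynomial:
  (2s)(-s^2 - s + 6) = -2s^3 - 2s^2 + 12s
  (-3)(-s^2 - s + 6) = 3s^2 + 3s - 18
Sum: -2s^3 + s^2 + 15s - 18


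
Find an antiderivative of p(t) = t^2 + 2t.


Reverse power rule on each term:
  ∫ t^2 dt = (1/3)t^3
  ∫ 2t dt = t^2
F(t) = (1/3)t^3 + t^2 + C


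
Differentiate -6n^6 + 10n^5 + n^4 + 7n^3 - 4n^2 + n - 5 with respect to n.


Apply the power rule term by term:
  d/dn(-6n^6) = -36n^5
  d/dn(10n^5) = 50n^4
  d/dn(n^4) = 4n^3
  d/dn(7n^3) = 21n^2
  d/dn(-4n^2) = -8n
  d/dn(n) = 1
  d/dn(-5) = 0
p'(n) = -36n^5 + 50n^4 + 4n^3 + 21n^2 - 8n + 1


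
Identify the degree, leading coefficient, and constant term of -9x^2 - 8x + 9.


Highest power of x is 2, with coefficient -9. Constant term is 9.
Degree = 2, leading coefficient = -9, constant term = 9


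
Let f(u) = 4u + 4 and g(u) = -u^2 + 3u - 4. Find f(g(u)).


Substitute g(u) into f:
f(g(u)) = 4*(-u^2 + 3u - 4) + 4
Expand and combine: -4u^2 + 12u - 12


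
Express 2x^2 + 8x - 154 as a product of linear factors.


Roots satisfy r1 + r2 = -b/a = -4 and r1*r2 = c/a = -77.
So r1 = -11, r2 = 7.
2x^2 + 8x - 154 = 2(x - r1)(x - r2) = 2(x + 11)(x - 7)


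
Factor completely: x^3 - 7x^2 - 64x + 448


Try integer roots (divisors of 448). x=-8: p(-8)=0.
Divide out (x + 8): quotient is x^2 - 15x + 56.
Factor the quadratic: (x - 7)(x - 8)
Result: (x + 8)(x - 7)(x - 8)


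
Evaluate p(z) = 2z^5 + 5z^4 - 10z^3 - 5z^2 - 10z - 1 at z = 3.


Using direct substitution:
  2 * (3)^5 = 486
  5 * (3)^4 = 405
  -10 * (3)^3 = -270
  -5 * (3)^2 = -45
  -10 * (3)^1 = -30
  constant: -1
Sum = 486 + 405 - 270 - 45 - 30 - 1 = 545


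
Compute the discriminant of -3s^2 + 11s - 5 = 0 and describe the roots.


D = b^2 - 4ac = (11)^2 - 4(-3)(-5) = 121 - 60 = 61
Since D > 0: two distinct irrational roots


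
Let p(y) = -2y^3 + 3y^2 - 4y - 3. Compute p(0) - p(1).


p(0) = -3
p(1) = -6
p(0) - p(1) = -3 + 6 = 3


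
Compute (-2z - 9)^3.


Expand (-2z - 9)^3 by repeated multiplication:
  (-2z - 9)^2 = 4z^2 + 36z + 81
= -8z^3 - 108z^2 - 486z - 729


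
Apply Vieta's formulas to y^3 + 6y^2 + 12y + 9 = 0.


Monic cubic y^3+by^2+cy+d=0: sum=-b, pairwise sum=c, product=-d.
b=6, c=12, d=9
r1+r2+r3 = -6
r1r2+r1r3+r2r3 = 12
r1r2r3 = -9


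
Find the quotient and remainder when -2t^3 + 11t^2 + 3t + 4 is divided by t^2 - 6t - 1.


(-2t^3 + 11t^2 + 3t + 4) / (t^2 - 6t - 1)
Step 1: -2t * (t^2 - 6t - 1) = -2t^3 + 12t^2 + 2t; subtract.
Step 2: -1 * (t^2 - 6t - 1) = -t^2 + 6t + 1; subtract.
Quotient: -2t - 1, Remainder: -5t + 3


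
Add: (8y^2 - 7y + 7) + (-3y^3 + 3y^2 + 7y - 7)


Align terms by degree and add:
  8y^2 - 7y + 7
  -3y^3 + 3y^2 + 7y - 7
= -3y^3 + 11y^2


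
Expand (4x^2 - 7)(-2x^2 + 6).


Distribute each term of the first polynomial:
  (4x^2)(-2x^2 + 6) = -8x^4 + 24x^2
  (-7)(-2x^2 + 6) = 14x^2 - 42
Sum: -8x^4 + 38x^2 - 42


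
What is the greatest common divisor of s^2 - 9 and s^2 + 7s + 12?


Factor each:
  s^2 - 9 = (s + 3)(s - 3)
  s^2 + 7s + 12 = (s + 3)(s + 4)
Common monic factor: s + 3


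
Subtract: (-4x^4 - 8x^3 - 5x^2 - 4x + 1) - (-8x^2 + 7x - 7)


Distribute the minus sign:
  (-4x^4 - 8x^3 - 5x^2 - 4x + 1)
- (-8x^2 + 7x - 7)
Negate second polynomial: 8x^2 - 7x + 7
Add: -4x^4 - 8x^3 + 3x^2 - 11x + 8


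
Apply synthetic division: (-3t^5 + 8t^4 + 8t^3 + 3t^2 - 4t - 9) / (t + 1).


Synthetic division with c = -1. Coefficients: -3, 8, 8, 3, -4, -9
Bring down -3.
  -3 * -1 = 3; 3 + 8 = 11
  11 * -1 = -11; -11 + 8 = -3
  -3 * -1 = 3; 3 + 3 = 6
  6 * -1 = -6; -6 - 4 = -10
  -10 * -1 = 10; 10 - 9 = 1
Quotient: -3t^4 + 11t^3 - 3t^2 + 6t - 10, Remainder: 1


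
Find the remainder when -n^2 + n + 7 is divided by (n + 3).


By the Remainder Theorem, the remainder equals p(-3):
  -1*(-3)^2 = -9
  1*(-3)^1 = -3
  constant: 7
Sum: -9 - 3 + 7 = -5


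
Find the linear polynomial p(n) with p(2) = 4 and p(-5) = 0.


p(n) = mn + b. Using p(2)=4, p(-5)=0:
m = (4)/(2 + 5) = 4/7 = 4/7
b = 4 - m*(2) = 4 - 8/7 = 20/7
p(n) = (4/7)n + (20/7)


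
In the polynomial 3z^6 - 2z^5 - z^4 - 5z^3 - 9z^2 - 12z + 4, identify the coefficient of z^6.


Read off the coefficient of z^6: 3


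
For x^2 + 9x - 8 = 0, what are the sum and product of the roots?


For ax^2+bx+c=0: sum = -b/a, product = c/a.
a=1, b=9, c=-8
Sum = -(9)/1 = -9
Product = (-8)/1 = -8


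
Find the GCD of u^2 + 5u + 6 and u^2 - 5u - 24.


Factor each:
  u^2 + 5u + 6 = (u + 3)(u + 2)
  u^2 - 5u - 24 = (u + 3)(u - 8)
Common monic factor: u + 3


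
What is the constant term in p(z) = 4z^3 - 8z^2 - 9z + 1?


Read off the constant term: 1


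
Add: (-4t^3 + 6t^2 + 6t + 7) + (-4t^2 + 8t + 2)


Align terms by degree and add:
  -4t^3 + 6t^2 + 6t + 7
  -4t^2 + 8t + 2
= -4t^3 + 2t^2 + 14t + 9


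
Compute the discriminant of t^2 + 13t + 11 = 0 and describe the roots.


D = b^2 - 4ac = (13)^2 - 4(1)(11) = 169 - 44 = 125
Since D > 0: two distinct irrational roots


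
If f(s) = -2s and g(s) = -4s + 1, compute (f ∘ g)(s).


Substitute g(s) into f:
f(g(s)) = -2*(-4s + 1)
Expand and combine: 8s - 2


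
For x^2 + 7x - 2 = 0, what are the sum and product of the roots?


For ax^2+bx+c=0: sum = -b/a, product = c/a.
a=1, b=7, c=-2
Sum = -(7)/1 = -7
Product = (-2)/1 = -2


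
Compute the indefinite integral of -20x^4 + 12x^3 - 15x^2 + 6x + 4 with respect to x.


Reverse power rule on each term:
  ∫ -20x^4 dx = -4x^5
  ∫ 12x^3 dx = 3x^4
  ∫ -15x^2 dx = -5x^3
  ∫ 6x dx = 3x^2
  ∫ 4 dx = 4x
F(x) = -4x^5 + 3x^4 - 5x^3 + 3x^2 + 4x + C


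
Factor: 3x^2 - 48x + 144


Roots satisfy r1 + r2 = -b/a = 16 and r1*r2 = c/a = 48.
So r1 = 12, r2 = 4.
3x^2 - 48x + 144 = 3(x - r1)(x - r2) = 3(x - 12)(x - 4)


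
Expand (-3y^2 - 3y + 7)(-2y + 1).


Distribute each term of the first polynomial:
  (-3y^2)(-2y + 1) = 6y^3 - 3y^2
  (-3y)(-2y + 1) = 6y^2 - 3y
  (7)(-2y + 1) = -14y + 7
Sum: 6y^3 + 3y^2 - 17y + 7


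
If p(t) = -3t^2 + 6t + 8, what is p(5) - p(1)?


p(5) = -37
p(1) = 11
p(5) - p(1) = -37 - 11 = -48


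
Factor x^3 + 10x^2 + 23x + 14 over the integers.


Try integer roots (divisors of 14). x=-1: p(-1)=0.
Divide out (x + 1): quotient is x^2 + 9x + 14.
Factor the quadratic: (x + 7)(x + 2)
Result: (x + 1)(x + 7)(x + 2)


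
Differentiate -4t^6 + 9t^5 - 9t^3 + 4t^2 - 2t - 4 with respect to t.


Apply the power rule term by term:
  d/dt(-4t^6) = -24t^5
  d/dt(9t^5) = 45t^4
  d/dt(-9t^3) = -27t^2
  d/dt(4t^2) = 8t
  d/dt(-2t) = -2
  d/dt(-4) = 0
p'(t) = -24t^5 + 45t^4 - 27t^2 + 8t - 2


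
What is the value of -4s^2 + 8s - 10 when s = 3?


Using direct substitution:
  -4 * (3)^2 = -36
  8 * (3)^1 = 24
  constant: -10
Sum = -36 + 24 - 10 = -22


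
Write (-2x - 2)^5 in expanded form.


Expand (-2x - 2)^5 by repeated multiplication:
  (-2x - 2)^2 = 4x^2 + 8x + 4
  (-2x - 2)^3 = -8x^3 - 24x^2 - 24x - 8
  (-2x - 2)^4 = 16x^4 + 64x^3 + 96x^2 + 64x + 16
= -32x^5 - 160x^4 - 320x^3 - 320x^2 - 160x - 32


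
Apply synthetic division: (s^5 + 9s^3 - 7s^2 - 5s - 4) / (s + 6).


Synthetic division with c = -6. Coefficients: 1, 0, 9, -7, -5, -4
Bring down 1.
  1 * -6 = -6; -6 + 0 = -6
  -6 * -6 = 36; 36 + 9 = 45
  45 * -6 = -270; -270 - 7 = -277
  -277 * -6 = 1662; 1662 - 5 = 1657
  1657 * -6 = -9942; -9942 - 4 = -9946
Quotient: s^4 - 6s^3 + 45s^2 - 277s + 1657, Remainder: -9946


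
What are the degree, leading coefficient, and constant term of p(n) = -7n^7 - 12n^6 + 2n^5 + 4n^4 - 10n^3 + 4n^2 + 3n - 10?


Highest power of n is 7, with coefficient -7. Constant term is -10.
Degree = 7, leading coefficient = -7, constant term = -10


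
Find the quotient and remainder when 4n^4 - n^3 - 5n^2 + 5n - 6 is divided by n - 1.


(4n^4 - n^3 - 5n^2 + 5n - 6) / (n - 1)
Step 1: 4n^3 * (n - 1) = 4n^4 - 4n^3; subtract.
Step 2: 3n^2 * (n - 1) = 3n^3 - 3n^2; subtract.
Step 3: -2n * (n - 1) = -2n^2 + 2n; subtract.
Step 4: 3 * (n - 1) = 3n - 3; subtract.
Quotient: 4n^3 + 3n^2 - 2n + 3, Remainder: -3


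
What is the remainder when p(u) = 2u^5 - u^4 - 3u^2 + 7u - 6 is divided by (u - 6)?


By the Remainder Theorem, the remainder equals p(6):
  2*(6)^5 = 15552
  -1*(6)^4 = -1296
  0*(6)^3 = 0
  -3*(6)^2 = -108
  7*(6)^1 = 42
  constant: -6
Sum: 15552 - 1296 + 0 - 108 + 42 - 6 = 14184


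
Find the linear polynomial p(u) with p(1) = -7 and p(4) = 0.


p(u) = mu + b. Using p(1)=-7, p(4)=0:
m = (-7)/(1 - 4) = -7/-3 = 7/3
b = -7 - m*(1) = -7 - 7/3 = -28/3
p(u) = (7/3)u - (28/3)


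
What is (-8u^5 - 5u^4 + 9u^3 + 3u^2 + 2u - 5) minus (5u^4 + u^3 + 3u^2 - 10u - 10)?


Distribute the minus sign:
  (-8u^5 - 5u^4 + 9u^3 + 3u^2 + 2u - 5)
- (5u^4 + u^3 + 3u^2 - 10u - 10)
Negate second polynomial: -5u^4 - u^3 - 3u^2 + 10u + 10
Add: -8u^5 - 10u^4 + 8u^3 + 12u + 5


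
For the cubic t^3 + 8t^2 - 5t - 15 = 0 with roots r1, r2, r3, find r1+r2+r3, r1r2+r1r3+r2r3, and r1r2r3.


Monic cubic t^3+bt^2+ct+d=0: sum=-b, pairwise sum=c, product=-d.
b=8, c=-5, d=-15
r1+r2+r3 = -8
r1r2+r1r3+r2r3 = -5
r1r2r3 = 15


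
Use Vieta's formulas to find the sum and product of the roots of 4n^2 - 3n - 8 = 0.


For an^2+bn+c=0: sum = -b/a, product = c/a.
a=4, b=-3, c=-8
Sum = -(-3)/4 = 3/4
Product = (-8)/4 = -2


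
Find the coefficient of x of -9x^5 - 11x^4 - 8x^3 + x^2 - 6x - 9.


Read off the coefficient of x: -6


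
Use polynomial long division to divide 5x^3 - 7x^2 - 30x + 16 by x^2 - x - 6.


(5x^3 - 7x^2 - 30x + 16) / (x^2 - x - 6)
Step 1: 5x * (x^2 - x - 6) = 5x^3 - 5x^2 - 30x; subtract.
Step 2: -2 * (x^2 - x - 6) = -2x^2 + 2x + 12; subtract.
Quotient: 5x - 2, Remainder: -2x + 4


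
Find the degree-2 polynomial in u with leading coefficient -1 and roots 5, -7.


p(u) = -(u - 5)(u + 7)
Expand: -u^2 - 2u + 35


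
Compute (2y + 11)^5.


Expand (2y + 11)^5 by repeated multiplication:
  (2y + 11)^2 = 4y^2 + 44y + 121
  (2y + 11)^3 = 8y^3 + 132y^2 + 726y + 1331
  (2y + 11)^4 = 16y^4 + 352y^3 + 2904y^2 + 10648y + 14641
= 32y^5 + 880y^4 + 9680y^3 + 53240y^2 + 146410y + 161051


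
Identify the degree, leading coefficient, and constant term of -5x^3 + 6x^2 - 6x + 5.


Highest power of x is 3, with coefficient -5. Constant term is 5.
Degree = 3, leading coefficient = -5, constant term = 5


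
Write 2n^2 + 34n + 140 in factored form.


Roots satisfy r1 + r2 = -b/a = -17 and r1*r2 = c/a = 70.
So r1 = -10, r2 = -7.
2n^2 + 34n + 140 = 2(n - r1)(n - r2) = 2(n + 10)(n + 7)


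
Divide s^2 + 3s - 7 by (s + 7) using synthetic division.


Synthetic division with c = -7. Coefficients: 1, 3, -7
Bring down 1.
  1 * -7 = -7; -7 + 3 = -4
  -4 * -7 = 28; 28 - 7 = 21
Quotient: s - 4, Remainder: 21


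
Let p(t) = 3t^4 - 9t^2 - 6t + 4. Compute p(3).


Using direct substitution:
  3 * (3)^4 = 243
  0 * (3)^3 = 0
  -9 * (3)^2 = -81
  -6 * (3)^1 = -18
  constant: 4
Sum = 243 + 0 - 81 - 18 + 4 = 148


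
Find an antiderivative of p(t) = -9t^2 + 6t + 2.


Reverse power rule on each term:
  ∫ -9t^2 dt = -3t^3
  ∫ 6t dt = 3t^2
  ∫ 2 dt = 2t
F(t) = -3t^3 + 3t^2 + 2t + C


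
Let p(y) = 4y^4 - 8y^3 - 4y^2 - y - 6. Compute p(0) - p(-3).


p(0) = -6
p(-3) = 501
p(0) - p(-3) = -6 - 501 = -507


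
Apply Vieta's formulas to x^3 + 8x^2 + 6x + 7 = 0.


Monic cubic x^3+bx^2+cx+d=0: sum=-b, pairwise sum=c, product=-d.
b=8, c=6, d=7
r1+r2+r3 = -8
r1r2+r1r3+r2r3 = 6
r1r2r3 = -7


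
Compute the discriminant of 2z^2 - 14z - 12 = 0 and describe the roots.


D = b^2 - 4ac = (-14)^2 - 4(2)(-12) = 196 + 96 = 292
Since D > 0: two distinct irrational roots


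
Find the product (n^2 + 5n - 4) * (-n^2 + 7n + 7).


Distribute each term of the first polynomial:
  (n^2)(-n^2 + 7n + 7) = -n^4 + 7n^3 + 7n^2
  (5n)(-n^2 + 7n + 7) = -5n^3 + 35n^2 + 35n
  (-4)(-n^2 + 7n + 7) = 4n^2 - 28n - 28
Sum: -n^4 + 2n^3 + 46n^2 + 7n - 28


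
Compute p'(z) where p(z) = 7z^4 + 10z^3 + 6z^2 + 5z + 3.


Apply the power rule term by term:
  d/dz(7z^4) = 28z^3
  d/dz(10z^3) = 30z^2
  d/dz(6z^2) = 12z
  d/dz(5z) = 5
  d/dz(3) = 0
p'(z) = 28z^3 + 30z^2 + 12z + 5


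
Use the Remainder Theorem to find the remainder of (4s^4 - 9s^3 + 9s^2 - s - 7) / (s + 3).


By the Remainder Theorem, the remainder equals p(-3):
  4*(-3)^4 = 324
  -9*(-3)^3 = 243
  9*(-3)^2 = 81
  -1*(-3)^1 = 3
  constant: -7
Sum: 324 + 243 + 81 + 3 - 7 = 644


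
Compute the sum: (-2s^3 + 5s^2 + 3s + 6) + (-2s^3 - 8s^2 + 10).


Align terms by degree and add:
  -2s^3 + 5s^2 + 3s + 6
  -2s^3 - 8s^2 + 10
= -4s^3 - 3s^2 + 3s + 16


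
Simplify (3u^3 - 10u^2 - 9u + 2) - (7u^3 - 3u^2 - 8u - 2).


Distribute the minus sign:
  (3u^3 - 10u^2 - 9u + 2)
- (7u^3 - 3u^2 - 8u - 2)
Negate second polynomial: -7u^3 + 3u^2 + 8u + 2
Add: -4u^3 - 7u^2 - u + 4


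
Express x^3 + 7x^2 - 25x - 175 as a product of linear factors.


Try integer roots (divisors of -175). x=-5: p(-5)=0.
Divide out (x + 5): quotient is x^2 + 2x - 35.
Factor the quadratic: (x + 7)(x - 5)
Result: (x + 5)(x + 7)(x - 5)


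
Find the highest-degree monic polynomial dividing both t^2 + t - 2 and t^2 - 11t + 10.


Factor each:
  t^2 + t - 2 = (t - 1)(t + 2)
  t^2 - 11t + 10 = (t - 1)(t - 10)
Common monic factor: t - 1


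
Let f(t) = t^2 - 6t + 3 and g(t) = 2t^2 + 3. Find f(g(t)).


Substitute g(t) into f:
f(g(t)) = 1*(2t^2 + 3)^2 + (-6)*(2t^2 + 3) + 3
(2t^2 + 3)^2 = 4t^4 + 12t^2 + 9
Expand and combine: 4t^4 - 6


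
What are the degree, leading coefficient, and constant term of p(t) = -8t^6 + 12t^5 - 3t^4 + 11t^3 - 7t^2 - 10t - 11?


Highest power of t is 6, with coefficient -8. Constant term is -11.
Degree = 6, leading coefficient = -8, constant term = -11


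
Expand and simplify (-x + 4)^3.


Expand (-x + 4)^3 by repeated multiplication:
  (-x + 4)^2 = x^2 - 8x + 16
= -x^3 + 12x^2 - 48x + 64


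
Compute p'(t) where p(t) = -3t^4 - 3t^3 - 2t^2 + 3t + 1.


Apply the power rule term by term:
  d/dt(-3t^4) = -12t^3
  d/dt(-3t^3) = -9t^2
  d/dt(-2t^2) = -4t
  d/dt(3t) = 3
  d/dt(1) = 0
p'(t) = -12t^3 - 9t^2 - 4t + 3


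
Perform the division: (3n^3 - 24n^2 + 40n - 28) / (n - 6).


(3n^3 - 24n^2 + 40n - 28) / (n - 6)
Step 1: 3n^2 * (n - 6) = 3n^3 - 18n^2; subtract.
Step 2: -6n * (n - 6) = -6n^2 + 36n; subtract.
Step 3: 4 * (n - 6) = 4n - 24; subtract.
Quotient: 3n^2 - 6n + 4, Remainder: -4


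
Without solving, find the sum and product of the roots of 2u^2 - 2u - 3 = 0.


For au^2+bu+c=0: sum = -b/a, product = c/a.
a=2, b=-2, c=-3
Sum = -(-2)/2 = 1
Product = (-3)/2 = -3/2


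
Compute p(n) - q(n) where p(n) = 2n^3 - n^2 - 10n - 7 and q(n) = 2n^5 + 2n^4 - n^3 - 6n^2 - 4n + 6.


Distribute the minus sign:
  (2n^3 - n^2 - 10n - 7)
- (2n^5 + 2n^4 - n^3 - 6n^2 - 4n + 6)
Negate second polynomial: -2n^5 - 2n^4 + n^3 + 6n^2 + 4n - 6
Add: -2n^5 - 2n^4 + 3n^3 + 5n^2 - 6n - 13


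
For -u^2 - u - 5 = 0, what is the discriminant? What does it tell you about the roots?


D = b^2 - 4ac = (-1)^2 - 4(-1)(-5) = 1 - 20 = -19
Since D < 0: two complex conjugate roots (no real roots)


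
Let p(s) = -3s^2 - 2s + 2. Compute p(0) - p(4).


p(0) = 2
p(4) = -54
p(0) - p(4) = 2 + 54 = 56


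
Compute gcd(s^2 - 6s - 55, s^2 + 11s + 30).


Factor each:
  s^2 - 6s - 55 = (s + 5)(s - 11)
  s^2 + 11s + 30 = (s + 5)(s + 6)
Common monic factor: s + 5


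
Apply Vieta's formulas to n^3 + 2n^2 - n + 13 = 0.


Monic cubic n^3+bn^2+cn+d=0: sum=-b, pairwise sum=c, product=-d.
b=2, c=-1, d=13
r1+r2+r3 = -2
r1r2+r1r3+r2r3 = -1
r1r2r3 = -13


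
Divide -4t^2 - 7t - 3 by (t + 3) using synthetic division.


Synthetic division with c = -3. Coefficients: -4, -7, -3
Bring down -4.
  -4 * -3 = 12; 12 - 7 = 5
  5 * -3 = -15; -15 - 3 = -18
Quotient: -4t + 5, Remainder: -18


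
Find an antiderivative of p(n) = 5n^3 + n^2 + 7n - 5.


Reverse power rule on each term:
  ∫ 5n^3 dn = (5/4)n^4
  ∫ n^2 dn = (1/3)n^3
  ∫ 7n dn = (7/2)n^2
  ∫ -5 dn = -5n
F(n) = (5/4)n^4 + (1/3)n^3 + (7/2)n^2 - 5n + C


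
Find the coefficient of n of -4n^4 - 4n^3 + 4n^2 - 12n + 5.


Read off the coefficient of n: -12


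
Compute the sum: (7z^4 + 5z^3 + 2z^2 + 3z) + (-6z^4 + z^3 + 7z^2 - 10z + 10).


Align terms by degree and add:
  7z^4 + 5z^3 + 2z^2 + 3z
  -6z^4 + z^3 + 7z^2 - 10z + 10
= z^4 + 6z^3 + 9z^2 - 7z + 10


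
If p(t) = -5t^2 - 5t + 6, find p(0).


Using direct substitution:
  -5 * (0)^2 = 0
  -5 * (0)^1 = 0
  constant: 6
Sum = 0 + 0 + 6 = 6


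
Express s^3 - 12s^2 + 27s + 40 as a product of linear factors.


Try integer roots (divisors of 40). s=5: p(5)=0.
Divide out (s - 5): quotient is s^2 - 7s - 8.
Factor the quadratic: (s - 8)(s + 1)
Result: (s - 5)(s - 8)(s + 1)


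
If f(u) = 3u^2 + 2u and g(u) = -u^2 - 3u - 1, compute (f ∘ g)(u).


Substitute g(u) into f:
f(g(u)) = 3*(-u^2 - 3u - 1)^2 + 2*(-u^2 - 3u - 1)
(-u^2 - 3u - 1)^2 = u^4 + 6u^3 + 11u^2 + 6u + 1
Expand and combine: 3u^4 + 18u^3 + 31u^2 + 12u + 1


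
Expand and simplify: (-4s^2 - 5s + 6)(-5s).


Distribute each term of the first polynomial:
  (-4s^2)(-5s) = 20s^3
  (-5s)(-5s) = 25s^2
  (6)(-5s) = -30s
Sum: 20s^3 + 25s^2 - 30s


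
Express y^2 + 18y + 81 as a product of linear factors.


Roots satisfy r1 + r2 = -b/a = -18 and r1*r2 = c/a = 81.
So r1 = -9, r2 = -9.
y^2 + 18y + 81 = (y - r1)(y - r2) = (y + 9)(y + 9)


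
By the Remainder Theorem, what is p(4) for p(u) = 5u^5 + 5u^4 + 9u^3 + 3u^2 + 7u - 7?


By the Remainder Theorem, the remainder equals p(4):
  5*(4)^5 = 5120
  5*(4)^4 = 1280
  9*(4)^3 = 576
  3*(4)^2 = 48
  7*(4)^1 = 28
  constant: -7
Sum: 5120 + 1280 + 576 + 48 + 28 - 7 = 7045


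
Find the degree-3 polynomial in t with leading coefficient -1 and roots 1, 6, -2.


p(t) = -(t - 1)(t - 6)(t + 2)
Expand: -t^3 + 5t^2 + 8t - 12


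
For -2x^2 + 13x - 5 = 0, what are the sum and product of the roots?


For ax^2+bx+c=0: sum = -b/a, product = c/a.
a=-2, b=13, c=-5
Sum = -(13)/-2 = 13/2
Product = (-5)/-2 = 5/2


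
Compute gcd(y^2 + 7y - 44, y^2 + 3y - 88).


Factor each:
  y^2 + 7y - 44 = (y + 11)(y - 4)
  y^2 + 3y - 88 = (y + 11)(y - 8)
Common monic factor: y + 11
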